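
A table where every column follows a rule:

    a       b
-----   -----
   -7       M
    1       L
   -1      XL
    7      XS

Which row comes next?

5  S

Column a: -7, 1, -1, 7 → 5 (alternating steps +8, −2, +8, −2, …).
Column b: runs through clothing sizes XS→XL; M, L, XL, XS → S.
Putting it together: 5  S.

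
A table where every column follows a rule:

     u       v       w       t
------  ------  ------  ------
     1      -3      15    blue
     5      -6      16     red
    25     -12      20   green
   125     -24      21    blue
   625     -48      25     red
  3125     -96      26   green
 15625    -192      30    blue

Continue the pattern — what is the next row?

78125  -384  31  red

Column u: ×5 each step, so 1, 5, 25, 125, 625, 3125, 15625 → 78125.
Column v goes -3, -6, -12, -24, -48, -96, -192 → -384 (×2 each step).
Column w: alternating steps +1, +4, +1, +4, …, so 15, 16, 20, 21, 25, 26, 30 → 31.
For the column t, repeats blue → red → green: blue, red, green, blue, red, green, blue → red.
Putting it together: 78125  -384  31  red.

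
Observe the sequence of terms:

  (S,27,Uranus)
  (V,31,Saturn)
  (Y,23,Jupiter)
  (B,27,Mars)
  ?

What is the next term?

Letter goes S, V, Y, B → E (letters move forward 3 places in the alphabet, wrapping Z→A).
Second value: alternating steps +4, −8, +4, −8, …; 27, 31, 23, 27 → 19.
Planet: runs backward through the planets Mercury→Neptune, so Uranus, Saturn, Jupiter, Mars → Earth.
So the next term is (E,19,Earth).

(E,19,Earth)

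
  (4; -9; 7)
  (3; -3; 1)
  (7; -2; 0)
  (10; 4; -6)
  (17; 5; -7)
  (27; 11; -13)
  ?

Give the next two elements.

First slot: each term is the sum of the two before it; 4, 3, 7, 10, 17, 27 → 44 → 71.
Second slot — alternating steps +6, +1, +6, +1, …: -9, -3, -2, 4, 5, 11 → 12 → 18.
Third slot: together with the second slot always sums to -2; 7, 1, 0, -6, -7, -13 → -14 → -20.
So the next two elements are (44; 12; -14) and (71; 18; -20).

(44; 12; -14), (71; 18; -20)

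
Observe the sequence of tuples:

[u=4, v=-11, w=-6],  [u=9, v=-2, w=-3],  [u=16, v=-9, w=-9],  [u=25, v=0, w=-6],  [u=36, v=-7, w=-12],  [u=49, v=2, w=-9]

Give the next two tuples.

[u=64, v=-5, w=-15], [u=81, v=4, w=-12]

U — perfect squares: 2², 3², 4², …: 4, 9, 16, 25, 36, 49 → 64 → 81.
V: alternating steps +9, −7, +9, −7, …, so -11, -2, -9, 0, -7, 2 → -5 → 4.
W — alternating steps +3, −6, +3, −6, …: -6, -3, -9, -6, -12, -9 → -15 → -12.
So the next two tuples are [u=64, v=-5, w=-15] and [u=81, v=4, w=-12].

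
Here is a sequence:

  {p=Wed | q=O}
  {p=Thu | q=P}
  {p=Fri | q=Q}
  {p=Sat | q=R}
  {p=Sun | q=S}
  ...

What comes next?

{p=Mon | q=T}

P goes Wed, Thu, Fri, Sat, Sun → Mon (runs through the weekdays Mon→Sun).
Q — letters move forward 1 place in the alphabet: O, P, Q, R, S → T.
Combining the parts gives {p=Mon | q=T}.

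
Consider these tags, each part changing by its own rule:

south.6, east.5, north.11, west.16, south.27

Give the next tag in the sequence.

east.43

Direction: south, east, north, west, south → east (repeats south → east → north → west).
Second component — each term is the sum of the two before it: 6, 5, 11, 16, 27 → 43.
Combining the parts gives east.43.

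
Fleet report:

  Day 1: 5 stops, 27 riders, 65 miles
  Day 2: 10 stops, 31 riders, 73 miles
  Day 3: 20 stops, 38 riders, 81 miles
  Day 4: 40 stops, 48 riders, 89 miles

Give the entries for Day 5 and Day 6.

Stops — ×2 each step: 5, 10, 20, 40 → 80 → 160.
For the riders, differences are 4, 7, 10, … (increasing by 3 each time): 27, 31, 38, 48 → 61 → 77.
Miles: +8 each step, so 65, 73, 81, 89 → 97 → 105.
So the next two lines are 80 stops, 61 riders, 97 miles and 160 stops, 77 riders, 105 miles.

80 stops, 61 riders, 97 miles; 160 stops, 77 riders, 105 miles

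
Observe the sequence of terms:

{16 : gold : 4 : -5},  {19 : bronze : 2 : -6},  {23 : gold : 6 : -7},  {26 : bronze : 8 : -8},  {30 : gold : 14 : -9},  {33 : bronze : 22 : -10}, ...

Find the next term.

For the first slot, alternating steps +3, +4, +3, +4, …: 16, 19, 23, 26, 30, 33 → 37.
For the rank, alternates gold ↔ bronze: gold, bronze, gold, bronze, gold, bronze → gold.
Third slot — each term is the sum of the two before it: 4, 2, 6, 8, 14, 22 → 36.
Fourth slot: −1 each step, so -5, -6, -7, -8, -9, -10 → -11.
Putting it together: {37 : gold : 36 : -11}.

{37 : gold : 36 : -11}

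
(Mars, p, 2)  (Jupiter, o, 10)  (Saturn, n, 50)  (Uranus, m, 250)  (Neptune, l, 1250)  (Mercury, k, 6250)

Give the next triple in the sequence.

(Venus, j, 31250)

For the planet, runs through the planets Mercury→Neptune: Mars, Jupiter, Saturn, Uranus, Neptune, Mercury → Venus.
Letter — letters move back 1 place in the alphabet: p, o, n, m, l, k → j.
For the third part, ×5 each step: 2, 10, 50, 250, 1250, 6250 → 31250.
Putting it together: (Venus, j, 31250).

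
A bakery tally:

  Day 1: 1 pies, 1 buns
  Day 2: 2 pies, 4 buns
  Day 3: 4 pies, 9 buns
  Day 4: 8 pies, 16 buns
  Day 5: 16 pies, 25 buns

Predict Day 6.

Pies goes 1, 2, 4, 8, 16 → 32 (×2 each step).
For the buns, perfect squares: 1², 2², 3², …: 1, 4, 9, 16, 25 → 36.
Combining the parts gives 32 pies, 36 buns.

32 pies, 36 buns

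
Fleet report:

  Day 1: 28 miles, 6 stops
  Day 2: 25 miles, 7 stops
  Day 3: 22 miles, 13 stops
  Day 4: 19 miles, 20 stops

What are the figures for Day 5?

16 miles, 33 stops

Miles: −3 each step, so 28, 25, 22, 19 → 16.
Stops: each term is the sum of the two before it; 6, 7, 13, 20 → 33.
Combining the parts gives 16 miles, 33 stops.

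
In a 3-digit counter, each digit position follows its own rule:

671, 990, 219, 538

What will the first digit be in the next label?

First digit: +3 each step, mod 10, so 6, 9, 2, 5 → 8.

8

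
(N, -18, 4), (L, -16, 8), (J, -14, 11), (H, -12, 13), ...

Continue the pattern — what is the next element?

Letter goes N, L, J, H → F (letters move back 2 places in the alphabet).
Second slot: -18, -16, -14, -12 → -10 (+2 each step).
Third slot: differences are 4, 3, 2, … (decreasing by 1 each time), so 4, 8, 11, 13 → 14.
Putting it together: (F, -10, 14).

(F, -10, 14)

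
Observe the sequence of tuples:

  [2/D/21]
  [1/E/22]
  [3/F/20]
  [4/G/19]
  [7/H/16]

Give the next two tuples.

[11/I/12], [18/J/5]

First slot: each term is the sum of the two before it, so 2, 1, 3, 4, 7 → 11 → 18.
Letter: D, E, F, G, H → I → J (letters move forward 1 place in the alphabet).
Third slot: together with the first slot always sums to 23, so 21, 22, 20, 19, 16 → 12 → 5.
Putting the parts together: [11/I/12] and then [18/J/5].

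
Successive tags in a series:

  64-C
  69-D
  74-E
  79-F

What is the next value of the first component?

First component: 64, 69, 74, 79 → 84 (+5 each step).

84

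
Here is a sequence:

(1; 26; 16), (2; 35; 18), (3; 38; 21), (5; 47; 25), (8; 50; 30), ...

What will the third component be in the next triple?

Third component: differences are 2, 3, 4, … (increasing by 1 each time); 16, 18, 21, 25, 30 → 36.

36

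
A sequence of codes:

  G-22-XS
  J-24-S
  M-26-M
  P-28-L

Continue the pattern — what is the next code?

S-30-XL

Letter: letters move forward 3 places in the alphabet; G, J, M, P → S.
Second component: +2 each step, so 22, 24, 26, 28 → 30.
Size: XS, S, M, L → XL (runs through clothing sizes XS→XL).
So the next code is S-30-XL.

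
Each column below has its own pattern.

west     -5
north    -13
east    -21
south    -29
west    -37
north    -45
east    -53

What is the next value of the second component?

Direction: west, north, east, south, west, north, east → south (repeats west → north → east → south).
Second component: -5, -13, -21, -29, -37, -45, -53 → -61 (−8 each step).

-61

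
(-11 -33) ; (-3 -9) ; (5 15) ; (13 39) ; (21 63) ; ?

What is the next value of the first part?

First part: +8 each step; -11, -3, 5, 13, 21 → 29.
Second part goes -33, -9, 15, 39, 63 → 87 (always 3 × the first part).

29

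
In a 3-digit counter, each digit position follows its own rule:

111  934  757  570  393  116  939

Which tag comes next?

First digit — −2 each step, mod 10: 1, 9, 7, 5, 3, 1, 9 → 7.
For the second digit, +2 each step, mod 10: 1, 3, 5, 7, 9, 1, 3 → 5.
Third digit goes 1, 4, 7, 0, 3, 6, 9 → 2 (+3 each step, mod 10).
So the next tag is 752.

752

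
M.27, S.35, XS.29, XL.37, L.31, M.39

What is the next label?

S.33

Size: repeats M → S → XS → XL → L; M, S, XS, XL, L, M → S.
Second component goes 27, 35, 29, 37, 31, 39 → 33 (alternating steps +8, −6, +8, −6, …).
So the next label is S.33.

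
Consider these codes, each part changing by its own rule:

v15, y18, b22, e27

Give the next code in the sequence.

h33

For the letter, letters move forward 3 places in the alphabet, wrapping Z→A: v, y, b, e → h.
Second component goes 15, 18, 22, 27 → 33 (differences are 3, 4, 5, … (increasing by 1 each time)).
So the next code is h33.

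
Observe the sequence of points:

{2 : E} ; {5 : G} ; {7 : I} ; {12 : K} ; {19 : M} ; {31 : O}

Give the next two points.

{50 : Q}, {81 : S}

First value: each term is the sum of the two before it; 2, 5, 7, 12, 19, 31 → 50 → 81.
Letter: letters move forward 2 places in the alphabet; E, G, I, K, M, O → Q → S.
Putting the parts together: {50 : Q} and then {81 : S}.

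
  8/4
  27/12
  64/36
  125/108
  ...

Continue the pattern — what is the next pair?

First value: perfect cubes: 2³, 3³, 4³, …, so 8, 27, 64, 125 → 216.
For the second value, ×3 each step: 4, 12, 36, 108 → 324.
So the next pair is 216/324.

216/324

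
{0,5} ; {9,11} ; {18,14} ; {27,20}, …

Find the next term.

First value: +9 each step; 0, 9, 18, 27 → 36.
Second value: 5, 11, 14, 20 → 23 (alternating steps +6, +3, +6, +3, …).
Combining the parts gives {36,23}.

{36,23}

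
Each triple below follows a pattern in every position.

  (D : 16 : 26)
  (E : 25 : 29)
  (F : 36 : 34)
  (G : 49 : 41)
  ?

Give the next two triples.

Letter: letters move forward 1 place in the alphabet; D, E, F, G → H → I.
Second value: perfect squares: 4², 5², 6², …, so 16, 25, 36, 49 → 64 → 81.
For the third value, differences are 3, 5, 7, … (increasing by 2 each time): 26, 29, 34, 41 → 50 → 61.
So the next two triples are (H : 64 : 50) and (I : 81 : 61).

(H : 64 : 50), (I : 81 : 61)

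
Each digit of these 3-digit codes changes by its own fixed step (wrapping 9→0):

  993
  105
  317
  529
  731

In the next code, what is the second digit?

Second digit: 9, 0, 1, 2, 3 → 4 (+1 each step, mod 10).

4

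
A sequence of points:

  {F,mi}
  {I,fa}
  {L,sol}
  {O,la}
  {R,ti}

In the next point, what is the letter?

U

Letter: F, I, L, O, R → U (letters move forward 3 places in the alphabet).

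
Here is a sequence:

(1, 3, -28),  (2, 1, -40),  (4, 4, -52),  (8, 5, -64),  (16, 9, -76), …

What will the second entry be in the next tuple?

14

Second entry: each term is the sum of the two before it; 3, 1, 4, 5, 9 → 14.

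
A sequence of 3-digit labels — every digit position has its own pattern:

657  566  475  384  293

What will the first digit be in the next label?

First digit — −1 each step, mod 10: 6, 5, 4, 3, 2 → 1.

1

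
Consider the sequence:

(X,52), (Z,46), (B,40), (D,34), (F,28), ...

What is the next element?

(H,22)

Letter — letters move forward 2 places in the alphabet, wrapping Z→A: X, Z, B, D, F → H.
Second component — −6 each step: 52, 46, 40, 34, 28 → 22.
Putting it together: (H,22).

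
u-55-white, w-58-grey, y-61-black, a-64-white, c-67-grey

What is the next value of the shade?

Shade — repeats white → grey → black: white, grey, black, white, grey → black.

black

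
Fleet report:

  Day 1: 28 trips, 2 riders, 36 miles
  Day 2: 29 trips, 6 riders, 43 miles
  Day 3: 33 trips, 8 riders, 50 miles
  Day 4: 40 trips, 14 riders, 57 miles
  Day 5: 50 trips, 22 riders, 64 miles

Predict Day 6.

63 trips, 36 riders, 71 miles

Trips goes 28, 29, 33, 40, 50 → 63 (differences are 1, 4, 7, … (increasing by 3 each time)).
Riders goes 2, 6, 8, 14, 22 → 36 (each term is the sum of the two before it).
Miles: +7 each step; 36, 43, 50, 57, 64 → 71.
Putting it together: 63 trips, 36 riders, 71 miles.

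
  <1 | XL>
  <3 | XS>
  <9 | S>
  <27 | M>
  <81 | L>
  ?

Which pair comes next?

<243 | XL>

First value — ×3 each step: 1, 3, 9, 27, 81 → 243.
Size: XL, XS, S, M, L → XL (runs through clothing sizes XS→XL).
So the next pair is <243 | XL>.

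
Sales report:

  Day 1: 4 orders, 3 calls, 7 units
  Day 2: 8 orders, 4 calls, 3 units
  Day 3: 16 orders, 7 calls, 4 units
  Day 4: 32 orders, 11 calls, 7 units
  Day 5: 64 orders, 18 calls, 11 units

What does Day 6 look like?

Orders: ×2 each step; 4, 8, 16, 32, 64 → 128.
Calls: 3, 4, 7, 11, 18 → 29 (each term is the sum of the two before it).
Units goes 7, 3, 4, 7, 11 → 18 (always the previous value of the calls).
Putting it together: 128 orders, 29 calls, 18 units.

128 orders, 29 calls, 18 units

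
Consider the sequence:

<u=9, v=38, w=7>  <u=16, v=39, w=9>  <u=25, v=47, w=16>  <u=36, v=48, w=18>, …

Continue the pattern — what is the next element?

U goes 9, 16, 25, 36 → 49 (perfect squares: 3², 4², 5², …).
V: alternating steps +1, +8, +1, +8, …, so 38, 39, 47, 48 → 56.
W: alternating steps +2, +7, +2, +7, …; 7, 9, 16, 18 → 25.
So the next element is <u=49, v=56, w=25>.

<u=49, v=56, w=25>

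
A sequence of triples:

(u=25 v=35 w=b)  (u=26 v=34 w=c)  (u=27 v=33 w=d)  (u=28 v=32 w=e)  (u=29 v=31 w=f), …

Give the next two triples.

(u=30 v=30 w=g), (u=31 v=29 w=h)

U — +1 each step: 25, 26, 27, 28, 29 → 30 → 31.
For the v, together with the u always sums to 60: 35, 34, 33, 32, 31 → 30 → 29.
W: b, c, d, e, f → g → h (letters move forward 1 place in the alphabet).
So the next two triples are (u=30 v=30 w=g) and (u=31 v=29 w=h).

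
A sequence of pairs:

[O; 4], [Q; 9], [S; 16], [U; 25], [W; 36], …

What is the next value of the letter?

Letter: letters move forward 2 places in the alphabet, so O, Q, S, U, W → Y.

Y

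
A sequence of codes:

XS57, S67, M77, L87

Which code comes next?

Size — runs through clothing sizes XS→XL: XS, S, M, L → XL.
Second component goes 57, 67, 77, 87 → 97 (+10 each step).
So the next code is XL97.

XL97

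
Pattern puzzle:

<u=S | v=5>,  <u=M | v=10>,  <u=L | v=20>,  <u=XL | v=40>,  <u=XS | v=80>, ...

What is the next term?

U: runs through clothing sizes XS→XL, so S, M, L, XL, XS → S.
For the v, ×2 each step: 5, 10, 20, 40, 80 → 160.
Combining the parts gives <u=S | v=160>.

<u=S | v=160>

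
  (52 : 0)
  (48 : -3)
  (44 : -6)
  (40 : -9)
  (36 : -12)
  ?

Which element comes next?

(32 : -15)

For the first component, −4 each step: 52, 48, 44, 40, 36 → 32.
Second component goes 0, -3, -6, -9, -12 → -15 (−3 each step).
Putting it together: (32 : -15).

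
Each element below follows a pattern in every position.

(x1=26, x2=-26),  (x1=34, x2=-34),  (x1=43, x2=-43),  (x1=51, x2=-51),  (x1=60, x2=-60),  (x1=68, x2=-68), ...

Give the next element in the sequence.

(x1=77, x2=-77)

X1: alternating steps +8, +9, +8, +9, …; 26, 34, 43, 51, 60, 68 → 77.
For the x2, always the negative of the x1: -26, -34, -43, -51, -60, -68 → -77.
Combining the parts gives (x1=77, x2=-77).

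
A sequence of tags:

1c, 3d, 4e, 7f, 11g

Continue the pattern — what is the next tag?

18h

First component — each term is the sum of the two before it: 1, 3, 4, 7, 11 → 18.
For the letter, letters move forward 1 place in the alphabet: c, d, e, f, g → h.
Putting it together: 18h.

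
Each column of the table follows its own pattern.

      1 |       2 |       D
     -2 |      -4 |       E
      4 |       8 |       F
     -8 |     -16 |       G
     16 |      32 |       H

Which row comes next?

-32  -64  I

First component: ×(-2) each step; 1, -2, 4, -8, 16 → -32.
Second component goes 2, -4, 8, -16, 32 → -64 (always 2 × the first component).
For the letter, letters move forward 1 place in the alphabet: D, E, F, G, H → I.
Combining the parts gives -32  -64  I.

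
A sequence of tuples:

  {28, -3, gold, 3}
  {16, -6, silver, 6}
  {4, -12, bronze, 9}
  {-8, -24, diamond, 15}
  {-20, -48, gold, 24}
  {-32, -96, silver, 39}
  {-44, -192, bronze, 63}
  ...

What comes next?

{-56, -384, diamond, 102}

First part: 28, 16, 4, -8, -20, -32, -44 → -56 (−12 each step).
Second part: -3, -6, -12, -24, -48, -96, -192 → -384 (×2 each step).
Rank — repeats gold → silver → bronze → diamond: gold, silver, bronze, diamond, gold, silver, bronze → diamond.
For the fourth part, each term is the sum of the two before it: 3, 6, 9, 15, 24, 39, 63 → 102.
So the next tuple is {-56, -384, diamond, 102}.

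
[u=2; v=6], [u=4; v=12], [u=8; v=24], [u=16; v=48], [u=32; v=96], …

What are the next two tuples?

[u=64; v=192], [u=128; v=384]

U: ×2 each step; 2, 4, 8, 16, 32 → 64 → 128.
V — always 3 × the u: 6, 12, 24, 48, 96 → 192 → 384.
Putting the parts together: [u=64; v=192] and then [u=128; v=384].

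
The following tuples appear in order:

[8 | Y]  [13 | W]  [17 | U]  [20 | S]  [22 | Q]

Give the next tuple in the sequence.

First value: differences are 5, 4, 3, … (decreasing by 1 each time), so 8, 13, 17, 20, 22 → 23.
Letter goes Y, W, U, S, Q → O (letters move back 2 places in the alphabet).
Putting it together: [23 | O].

[23 | O]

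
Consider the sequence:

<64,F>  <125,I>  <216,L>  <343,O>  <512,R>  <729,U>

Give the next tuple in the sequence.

For the first entry, perfect cubes: 4³, 5³, 6³, …: 64, 125, 216, 343, 512, 729 → 1000.
For the letter, letters move forward 3 places in the alphabet: F, I, L, O, R, U → X.
Putting it together: <1000,X>.

<1000,X>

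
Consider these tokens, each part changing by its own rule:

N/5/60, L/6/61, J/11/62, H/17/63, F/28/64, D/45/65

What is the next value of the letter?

Letter — letters move back 2 places in the alphabet: N, L, J, H, F, D → B.

B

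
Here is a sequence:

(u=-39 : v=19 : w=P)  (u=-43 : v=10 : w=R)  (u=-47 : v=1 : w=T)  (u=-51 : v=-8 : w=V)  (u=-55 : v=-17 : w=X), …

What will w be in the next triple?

Z

W — letters move forward 2 places in the alphabet: P, R, T, V, X → Z.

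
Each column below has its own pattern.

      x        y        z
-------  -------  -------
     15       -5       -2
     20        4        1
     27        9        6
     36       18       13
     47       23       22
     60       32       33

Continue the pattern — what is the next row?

Column x: differences are 5, 7, 9, … (increasing by 2 each time); 15, 20, 27, 36, 47, 60 → 75.
Column y: alternating steps +9, +5, +9, +5, …; -5, 4, 9, 18, 23, 32 → 37.
Column z — differences are 3, 5, 7, … (increasing by 2 each time): -2, 1, 6, 13, 22, 33 → 46.
Putting it together: 75  37  46.

75  37  46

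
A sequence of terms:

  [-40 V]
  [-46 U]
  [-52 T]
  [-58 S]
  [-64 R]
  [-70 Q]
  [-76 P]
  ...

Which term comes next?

[-82 O]

First part — −6 each step: -40, -46, -52, -58, -64, -70, -76 → -82.
Letter: letters move back 1 place in the alphabet; V, U, T, S, R, Q, P → O.
So the next term is [-82 O].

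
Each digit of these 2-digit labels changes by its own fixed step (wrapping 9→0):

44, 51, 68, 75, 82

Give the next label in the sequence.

99

First digit: +1 each step, mod 10, so 4, 5, 6, 7, 8 → 9.
Second digit goes 4, 1, 8, 5, 2 → 9 (−3 each step, mod 10).
Putting it together: 99.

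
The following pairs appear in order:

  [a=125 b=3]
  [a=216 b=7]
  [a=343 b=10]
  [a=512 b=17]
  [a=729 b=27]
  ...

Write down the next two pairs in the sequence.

For the a, perfect cubes: 5³, 6³, 7³, …: 125, 216, 343, 512, 729 → 1000 → 1331.
B: each term is the sum of the two before it; 3, 7, 10, 17, 27 → 44 → 71.
So the next two pairs are [a=1000 b=44] and [a=1331 b=71].

[a=1000 b=44], [a=1331 b=71]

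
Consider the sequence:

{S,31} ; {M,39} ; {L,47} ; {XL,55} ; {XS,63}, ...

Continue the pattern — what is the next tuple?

For the size, runs through clothing sizes XS→XL: S, M, L, XL, XS → S.
Second part: 31, 39, 47, 55, 63 → 71 (+8 each step).
So the next tuple is {S,71}.

{S,71}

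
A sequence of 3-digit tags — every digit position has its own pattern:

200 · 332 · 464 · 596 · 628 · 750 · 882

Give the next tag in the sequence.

First digit: 2, 3, 4, 5, 6, 7, 8 → 9 (+1 each step, mod 10).
Second digit: +3 each step, mod 10; 0, 3, 6, 9, 2, 5, 8 → 1.
Third digit — +2 each step, mod 10: 0, 2, 4, 6, 8, 0, 2 → 4.
Combining the parts gives 914.

914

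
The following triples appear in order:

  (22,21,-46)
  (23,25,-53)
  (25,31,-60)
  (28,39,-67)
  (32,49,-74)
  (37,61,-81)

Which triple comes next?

First slot: 22, 23, 25, 28, 32, 37 → 43 (differences are 1, 2, 3, … (increasing by 1 each time)).
Second slot goes 21, 25, 31, 39, 49, 61 → 75 (differences are 4, 6, 8, … (increasing by 2 each time)).
Third slot: −7 each step; -46, -53, -60, -67, -74, -81 → -88.
Combining the parts gives (43,75,-88).

(43,75,-88)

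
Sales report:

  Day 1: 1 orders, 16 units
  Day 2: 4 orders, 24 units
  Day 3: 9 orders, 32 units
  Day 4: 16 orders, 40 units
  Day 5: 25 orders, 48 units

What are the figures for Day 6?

For the orders, perfect squares: 1², 2², 3², …: 1, 4, 9, 16, 25 → 36.
Units: 16, 24, 32, 40, 48 → 56 (+8 each step).
Combining the parts gives 36 orders, 56 units.

36 orders, 56 units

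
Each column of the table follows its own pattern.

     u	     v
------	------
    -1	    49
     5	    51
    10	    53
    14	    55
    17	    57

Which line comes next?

19  59

Column u: -1, 5, 10, 14, 17 → 19 (differences are 6, 5, 4, … (decreasing by 1 each time)).
Column v: 49, 51, 53, 55, 57 → 59 (+2 each step).
Putting it together: 19  59.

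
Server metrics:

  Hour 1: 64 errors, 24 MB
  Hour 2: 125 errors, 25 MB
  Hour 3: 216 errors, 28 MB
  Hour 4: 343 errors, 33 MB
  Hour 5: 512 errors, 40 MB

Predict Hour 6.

For the errors, perfect cubes: 4³, 5³, 6³, …: 64, 125, 216, 343, 512 → 729.
MB goes 24, 25, 28, 33, 40 → 49 (differences are 1, 3, 5, … (increasing by 2 each time)).
Combining the parts gives 729 errors, 49 MB.

729 errors, 49 MB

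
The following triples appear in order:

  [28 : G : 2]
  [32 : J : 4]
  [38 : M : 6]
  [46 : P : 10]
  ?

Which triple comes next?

For the first coordinate, differences are 4, 6, 8, … (increasing by 2 each time): 28, 32, 38, 46 → 56.
For the letter, letters move forward 3 places in the alphabet: G, J, M, P → S.
Third coordinate: each term is the sum of the two before it; 2, 4, 6, 10 → 16.
So the next triple is [56 : S : 16].

[56 : S : 16]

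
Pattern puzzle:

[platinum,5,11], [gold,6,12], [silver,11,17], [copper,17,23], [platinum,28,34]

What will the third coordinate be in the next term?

Second coordinate: each term is the sum of the two before it; 5, 6, 11, 17, 28 → 45.
Third coordinate: 11, 12, 17, 23, 34 → 51 (always 6 more than the second coordinate).

51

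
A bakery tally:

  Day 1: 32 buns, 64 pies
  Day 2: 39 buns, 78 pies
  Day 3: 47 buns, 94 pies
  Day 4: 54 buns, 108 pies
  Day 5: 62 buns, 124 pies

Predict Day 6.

Buns: alternating steps +7, +8, +7, +8, …, so 32, 39, 47, 54, 62 → 69.
Pies goes 64, 78, 94, 108, 124 → 138 (always 2 × the buns).
Putting it together: 69 buns, 138 pies.

69 buns, 138 pies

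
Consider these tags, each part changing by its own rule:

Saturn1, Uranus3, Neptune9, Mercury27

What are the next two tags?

Planet: runs through the planets Mercury→Neptune; Saturn, Uranus, Neptune, Mercury → Venus → Earth.
Second component: ×3 each step, so 1, 3, 9, 27 → 81 → 243.
Putting the parts together: Venus81 and then Earth243.

Venus81, Earth243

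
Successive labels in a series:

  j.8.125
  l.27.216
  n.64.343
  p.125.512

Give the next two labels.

r.216.729, t.343.1000

Letter: letters move forward 2 places in the alphabet, so j, l, n, p → r → t.
Second component goes 8, 27, 64, 125 → 216 → 343 (perfect cubes: 2³, 3³, 4³, …).
Third component: 125, 216, 343, 512 → 729 → 1000 (perfect cubes: 5³, 6³, 7³, …).
So the next two labels are r.216.729 and t.343.1000.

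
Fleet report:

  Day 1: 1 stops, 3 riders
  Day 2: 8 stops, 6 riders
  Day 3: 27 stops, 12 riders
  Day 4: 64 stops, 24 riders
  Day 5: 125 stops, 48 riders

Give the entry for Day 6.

216 stops, 96 riders

Stops: 1, 8, 27, 64, 125 → 216 (perfect cubes: 1³, 2³, 3³, …).
Riders goes 3, 6, 12, 24, 48 → 96 (×2 each step).
Putting it together: 216 stops, 96 riders.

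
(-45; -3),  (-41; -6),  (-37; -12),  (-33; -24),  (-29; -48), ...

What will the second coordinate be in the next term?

Second coordinate: -3, -6, -12, -24, -48 → -96 (×2 each step).

-96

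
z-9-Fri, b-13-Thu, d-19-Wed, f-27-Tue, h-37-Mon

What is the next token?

Letter goes z, b, d, f, h → j (letters move forward 2 places in the alphabet, wrapping Z→A).
Second component: differences are 4, 6, 8, … (increasing by 2 each time); 9, 13, 19, 27, 37 → 49.
Day: Fri, Thu, Wed, Tue, Mon → Sun (runs backward through the weekdays Mon→Sun).
Combining the parts gives j-49-Sun.

j-49-Sun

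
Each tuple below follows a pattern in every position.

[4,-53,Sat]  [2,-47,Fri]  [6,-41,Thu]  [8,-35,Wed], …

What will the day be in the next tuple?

For the day, runs backward through the weekdays Mon→Sun: Sat, Fri, Thu, Wed → Tue.

Tue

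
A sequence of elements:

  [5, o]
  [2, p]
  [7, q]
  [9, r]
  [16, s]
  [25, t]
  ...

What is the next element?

[41, u]

For the first part, each term is the sum of the two before it: 5, 2, 7, 9, 16, 25 → 41.
Letter — letters move forward 1 place in the alphabet: o, p, q, r, s, t → u.
Putting it together: [41, u].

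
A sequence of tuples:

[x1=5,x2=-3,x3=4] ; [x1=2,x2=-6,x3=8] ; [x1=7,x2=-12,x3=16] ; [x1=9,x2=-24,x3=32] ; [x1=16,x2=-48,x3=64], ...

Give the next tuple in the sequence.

[x1=25,x2=-96,x3=128]

X1: each term is the sum of the two before it; 5, 2, 7, 9, 16 → 25.
X2 goes -3, -6, -12, -24, -48 → -96 (×2 each step).
X3: ×2 each step, so 4, 8, 16, 32, 64 → 128.
So the next tuple is [x1=25,x2=-96,x3=128].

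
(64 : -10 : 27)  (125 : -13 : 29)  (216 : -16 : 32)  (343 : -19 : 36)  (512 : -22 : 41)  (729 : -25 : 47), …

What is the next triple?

First part: perfect cubes: 4³, 5³, 6³, …; 64, 125, 216, 343, 512, 729 → 1000.
Second part: −3 each step, so -10, -13, -16, -19, -22, -25 → -28.
Third part goes 27, 29, 32, 36, 41, 47 → 54 (differences are 2, 3, 4, … (increasing by 1 each time)).
Putting it together: (1000 : -28 : 54).

(1000 : -28 : 54)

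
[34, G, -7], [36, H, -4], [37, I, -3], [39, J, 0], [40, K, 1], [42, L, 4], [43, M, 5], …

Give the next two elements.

[45, N, 8], [46, O, 9]

First coordinate: 34, 36, 37, 39, 40, 42, 43 → 45 → 46 (alternating steps +2, +1, +2, +1, …).
Letter goes G, H, I, J, K, L, M → N → O (letters move forward 1 place in the alphabet).
Third coordinate: alternating steps +3, +1, +3, +1, …, so -7, -4, -3, 0, 1, 4, 5 → 8 → 9.
Putting the parts together: [45, N, 8] and then [46, O, 9].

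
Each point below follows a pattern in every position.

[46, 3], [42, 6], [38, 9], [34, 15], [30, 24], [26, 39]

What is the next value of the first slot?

First slot: −4 each step; 46, 42, 38, 34, 30, 26 → 22.
Second slot goes 3, 6, 9, 15, 24, 39 → 63 (each term is the sum of the two before it).

22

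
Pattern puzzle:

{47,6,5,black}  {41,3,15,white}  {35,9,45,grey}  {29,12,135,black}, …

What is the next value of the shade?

Shade: repeats black → white → grey; black, white, grey, black → white.

white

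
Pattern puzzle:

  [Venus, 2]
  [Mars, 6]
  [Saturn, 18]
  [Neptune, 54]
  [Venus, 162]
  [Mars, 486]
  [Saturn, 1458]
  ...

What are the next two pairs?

Planet — repeats Venus → Mars → Saturn → Neptune: Venus, Mars, Saturn, Neptune, Venus, Mars, Saturn → Neptune → Venus.
Second coordinate: ×3 each step; 2, 6, 18, 54, 162, 486, 1458 → 4374 → 13122.
So the next two pairs are [Neptune, 4374] and [Venus, 13122].

[Neptune, 4374], [Venus, 13122]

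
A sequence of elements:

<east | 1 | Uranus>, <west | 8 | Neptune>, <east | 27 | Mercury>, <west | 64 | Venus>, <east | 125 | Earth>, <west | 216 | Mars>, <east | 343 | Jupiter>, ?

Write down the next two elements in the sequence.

Direction: east, west, east, west, east, west, east → west → east (alternates east ↔ west).
Second value: 1, 8, 27, 64, 125, 216, 343 → 512 → 729 (perfect cubes: 1³, 2³, 3³, …).
For the planet, runs through the planets Mercury→Neptune: Uranus, Neptune, Mercury, Venus, Earth, Mars, Jupiter → Saturn → Uranus.
Putting the parts together: <west | 512 | Saturn> and then <east | 729 | Uranus>.

<west | 512 | Saturn>, <east | 729 | Uranus>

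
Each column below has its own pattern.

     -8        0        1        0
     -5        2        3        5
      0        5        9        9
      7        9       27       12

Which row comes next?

First component: -8, -5, 0, 7 → 16 (differences are 3, 5, 7, … (increasing by 2 each time)).
Second component goes 0, 2, 5, 9 → 14 (differences are 2, 3, 4, … (increasing by 1 each time)).
Third component — ×3 each step: 1, 3, 9, 27 → 81.
Fourth component: 0, 5, 9, 12 → 14 (differences are 5, 4, 3, … (decreasing by 1 each time)).
Combining the parts gives 16  14  81  14.

16  14  81  14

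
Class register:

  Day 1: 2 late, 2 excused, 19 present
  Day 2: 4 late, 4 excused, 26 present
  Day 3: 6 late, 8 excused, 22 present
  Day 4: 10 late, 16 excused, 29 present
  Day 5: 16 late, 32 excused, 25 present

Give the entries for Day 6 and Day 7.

Late goes 2, 4, 6, 10, 16 → 26 → 42 (each term is the sum of the two before it).
Excused — ×2 each step: 2, 4, 8, 16, 32 → 64 → 128.
Present — alternating steps +7, −4, +7, −4, …: 19, 26, 22, 29, 25 → 32 → 28.
Putting the parts together: 26 late, 64 excused, 32 present and then 42 late, 128 excused, 28 present.

26 late, 64 excused, 32 present; 42 late, 128 excused, 28 present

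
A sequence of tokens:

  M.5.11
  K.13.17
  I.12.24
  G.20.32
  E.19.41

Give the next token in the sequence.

Letter: M, K, I, G, E → C (letters move back 2 places in the alphabet).
Second component: 5, 13, 12, 20, 19 → 27 (alternating steps +8, −1, +8, −1, …).
Third component — differences are 6, 7, 8, … (increasing by 1 each time): 11, 17, 24, 32, 41 → 51.
So the next token is C.27.51.

C.27.51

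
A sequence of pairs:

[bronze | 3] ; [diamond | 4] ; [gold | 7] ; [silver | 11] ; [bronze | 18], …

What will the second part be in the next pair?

Rank — repeats bronze → diamond → gold → silver: bronze, diamond, gold, silver, bronze → diamond.
For the second part, each term is the sum of the two before it: 3, 4, 7, 11, 18 → 29.

29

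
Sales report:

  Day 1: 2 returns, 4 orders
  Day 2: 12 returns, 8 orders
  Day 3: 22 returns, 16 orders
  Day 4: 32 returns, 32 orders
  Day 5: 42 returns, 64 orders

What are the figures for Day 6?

Returns: +10 each step; 2, 12, 22, 32, 42 → 52.
Orders: ×2 each step; 4, 8, 16, 32, 64 → 128.
So the next row is 52 returns, 128 orders.

52 returns, 128 orders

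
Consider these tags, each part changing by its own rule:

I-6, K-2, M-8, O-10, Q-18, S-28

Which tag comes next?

U-46

Letter: letters move forward 2 places in the alphabet, so I, K, M, O, Q, S → U.
Second component: each term is the sum of the two before it; 6, 2, 8, 10, 18, 28 → 46.
Combining the parts gives U-46.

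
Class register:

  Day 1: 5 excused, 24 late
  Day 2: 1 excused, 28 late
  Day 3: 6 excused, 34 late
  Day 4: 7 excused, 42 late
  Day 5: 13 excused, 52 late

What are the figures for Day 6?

Excused — each term is the sum of the two before it: 5, 1, 6, 7, 13 → 20.
Late goes 24, 28, 34, 42, 52 → 64 (differences are 4, 6, 8, … (increasing by 2 each time)).
Putting it together: 20 excused, 64 late.

20 excused, 64 late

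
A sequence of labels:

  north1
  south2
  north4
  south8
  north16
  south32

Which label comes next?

north64

Direction goes north, south, north, south, north, south → north (alternates north ↔ south).
Second component: ×2 each step, so 1, 2, 4, 8, 16, 32 → 64.
So the next label is north64.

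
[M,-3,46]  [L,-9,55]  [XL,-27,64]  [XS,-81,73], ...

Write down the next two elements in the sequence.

Size: M, L, XL, XS → S → M (runs through clothing sizes XS→XL).
For the second value, ×3 each step: -3, -9, -27, -81 → -243 → -729.
Third value: +9 each step; 46, 55, 64, 73 → 82 → 91.
Putting the parts together: [S,-243,82] and then [M,-729,91].

[S,-243,82], [M,-729,91]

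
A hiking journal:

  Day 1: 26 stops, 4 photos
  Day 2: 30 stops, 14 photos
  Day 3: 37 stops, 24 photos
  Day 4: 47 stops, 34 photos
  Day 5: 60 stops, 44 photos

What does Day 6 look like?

76 stops, 54 photos

For the stops, differences are 4, 7, 10, … (increasing by 3 each time): 26, 30, 37, 47, 60 → 76.
Photos goes 4, 14, 24, 34, 44 → 54 (+10 each step).
Putting it together: 76 stops, 54 photos.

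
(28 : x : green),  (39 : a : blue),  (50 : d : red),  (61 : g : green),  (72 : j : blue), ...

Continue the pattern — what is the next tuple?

First coordinate: +11 each step, so 28, 39, 50, 61, 72 → 83.
Letter: letters move forward 3 places in the alphabet, wrapping Z→A, so x, a, d, g, j → m.
Colour goes green, blue, red, green, blue → red (repeats green → blue → red).
So the next tuple is (83 : m : red).

(83 : m : red)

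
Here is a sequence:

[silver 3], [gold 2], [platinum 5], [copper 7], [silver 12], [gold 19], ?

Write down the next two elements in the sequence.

[platinum 31], [copper 50]

Metal goes silver, gold, platinum, copper, silver, gold → platinum → copper (repeats silver → gold → platinum → copper).
Second slot goes 3, 2, 5, 7, 12, 19 → 31 → 50 (each term is the sum of the two before it).
Putting the parts together: [platinum 31] and then [copper 50].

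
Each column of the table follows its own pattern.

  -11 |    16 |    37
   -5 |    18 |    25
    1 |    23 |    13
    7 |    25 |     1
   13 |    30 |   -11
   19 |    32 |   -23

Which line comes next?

First component — +6 each step: -11, -5, 1, 7, 13, 19 → 25.
For the second component, alternating steps +2, +5, +2, +5, …: 16, 18, 23, 25, 30, 32 → 37.
Third component goes 37, 25, 13, 1, -11, -23 → -35 (−12 each step).
So the next line is 25  37  -35.

25  37  -35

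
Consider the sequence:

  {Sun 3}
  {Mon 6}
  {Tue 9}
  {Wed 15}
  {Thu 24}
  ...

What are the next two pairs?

{Fri 39}, {Sat 63}

Day: runs through the weekdays Mon→Sun; Sun, Mon, Tue, Wed, Thu → Fri → Sat.
For the second coordinate, each term is the sum of the two before it: 3, 6, 9, 15, 24 → 39 → 63.
Putting the parts together: {Fri 39} and then {Sat 63}.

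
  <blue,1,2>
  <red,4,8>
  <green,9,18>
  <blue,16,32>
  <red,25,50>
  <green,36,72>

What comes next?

Colour: blue, red, green, blue, red, green → blue (repeats blue → red → green).
Second coordinate: perfect squares: 1², 2², 3², …; 1, 4, 9, 16, 25, 36 → 49.
Third coordinate: always 2 × the second coordinate; 2, 8, 18, 32, 50, 72 → 98.
Putting it together: <blue,49,98>.

<blue,49,98>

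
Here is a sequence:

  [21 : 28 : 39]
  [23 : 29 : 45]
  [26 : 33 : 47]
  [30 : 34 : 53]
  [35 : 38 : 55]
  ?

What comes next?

First value: differences are 2, 3, 4, … (increasing by 1 each time), so 21, 23, 26, 30, 35 → 41.
Second value: alternating steps +1, +4, +1, +4, …; 28, 29, 33, 34, 38 → 39.
Third value — alternating steps +6, +2, +6, +2, …: 39, 45, 47, 53, 55 → 61.
Putting it together: [41 : 39 : 61].

[41 : 39 : 61]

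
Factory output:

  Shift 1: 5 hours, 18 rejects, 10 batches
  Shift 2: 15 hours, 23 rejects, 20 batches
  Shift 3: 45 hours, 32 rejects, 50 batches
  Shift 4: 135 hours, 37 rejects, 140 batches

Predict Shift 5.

Hours: 5, 15, 45, 135 → 405 (×3 each step).
Rejects: alternating steps +5, +9, +5, +9, …, so 18, 23, 32, 37 → 46.
Batches: always 5 more than the hours; 10, 20, 50, 140 → 410.
Putting it together: 405 hours, 46 rejects, 410 batches.

405 hours, 46 rejects, 410 batches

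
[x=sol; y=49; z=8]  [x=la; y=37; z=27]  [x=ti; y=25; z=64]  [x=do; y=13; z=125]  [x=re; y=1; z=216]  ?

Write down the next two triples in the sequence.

[x=mi; y=-11; z=343], [x=fa; y=-23; z=512]

For the x, runs through the solfège scale do→ti: sol, la, ti, do, re → mi → fa.
Y: −12 each step, so 49, 37, 25, 13, 1 → -11 → -23.
Z: 8, 27, 64, 125, 216 → 343 → 512 (perfect cubes: 2³, 3³, 4³, …).
Putting the parts together: [x=mi; y=-11; z=343] and then [x=fa; y=-23; z=512].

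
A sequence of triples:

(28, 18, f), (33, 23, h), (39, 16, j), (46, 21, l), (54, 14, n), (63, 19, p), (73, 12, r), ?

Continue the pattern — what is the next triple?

(84, 17, t)

First component goes 28, 33, 39, 46, 54, 63, 73 → 84 (differences are 5, 6, 7, … (increasing by 1 each time)).
Second component: 18, 23, 16, 21, 14, 19, 12 → 17 (alternating steps +5, −7, +5, −7, …).
Letter: letters move forward 2 places in the alphabet; f, h, j, l, n, p, r → t.
Combining the parts gives (84, 17, t).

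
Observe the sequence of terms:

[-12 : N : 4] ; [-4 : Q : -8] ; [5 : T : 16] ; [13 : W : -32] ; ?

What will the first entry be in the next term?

22

First entry goes -12, -4, 5, 13 → 22 (alternating steps +8, +9, +8, +9, …).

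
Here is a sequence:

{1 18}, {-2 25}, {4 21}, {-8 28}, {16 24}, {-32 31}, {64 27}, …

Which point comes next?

First value: ×(-2) each step; 1, -2, 4, -8, 16, -32, 64 → -128.
For the second value, alternating steps +7, −4, +7, −4, …: 18, 25, 21, 28, 24, 31, 27 → 34.
So the next point is {-128 34}.

{-128 34}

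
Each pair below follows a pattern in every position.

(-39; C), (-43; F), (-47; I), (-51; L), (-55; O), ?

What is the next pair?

(-59; R)

First entry: -39, -43, -47, -51, -55 → -59 (−4 each step).
For the letter, letters move forward 3 places in the alphabet: C, F, I, L, O → R.
Putting it together: (-59; R).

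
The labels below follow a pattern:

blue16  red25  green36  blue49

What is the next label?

red64

For the colour, repeats blue → red → green: blue, red, green, blue → red.
Second component: 16, 25, 36, 49 → 64 (perfect squares: 4², 5², 6², …).
Combining the parts gives red64.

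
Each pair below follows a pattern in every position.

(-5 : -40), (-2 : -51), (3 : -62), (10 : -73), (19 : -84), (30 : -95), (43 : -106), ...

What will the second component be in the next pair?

-117

For the first component, differences are 3, 5, 7, … (increasing by 2 each time): -5, -2, 3, 10, 19, 30, 43 → 58.
Second component — −11 each step: -40, -51, -62, -73, -84, -95, -106 → -117.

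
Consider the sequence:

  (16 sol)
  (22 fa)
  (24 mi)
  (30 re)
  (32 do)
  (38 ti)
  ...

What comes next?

First coordinate: 16, 22, 24, 30, 32, 38 → 40 (alternating steps +6, +2, +6, +2, …).
Note — runs backward through the solfège scale do→ti: sol, fa, mi, re, do, ti → la.
Putting it together: (40 la).

(40 la)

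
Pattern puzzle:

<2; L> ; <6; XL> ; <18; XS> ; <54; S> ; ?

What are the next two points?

First entry: ×3 each step; 2, 6, 18, 54 → 162 → 486.
Size: L, XL, XS, S → M → L (runs through clothing sizes XS→XL).
Putting the parts together: <162; M> and then <486; L>.

<162; M>, <486; L>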